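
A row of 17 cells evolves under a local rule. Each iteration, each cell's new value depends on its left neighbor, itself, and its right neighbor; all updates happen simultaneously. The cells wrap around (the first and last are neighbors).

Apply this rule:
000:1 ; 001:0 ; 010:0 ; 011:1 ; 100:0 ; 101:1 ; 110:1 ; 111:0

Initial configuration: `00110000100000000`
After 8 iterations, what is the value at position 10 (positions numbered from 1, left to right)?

0

10110110001111111
11111110101000000
10000011010011110
00111011100010011
00101110101000011
00011011010011011
01011111100011111
10110000101010001
position 10 holds 0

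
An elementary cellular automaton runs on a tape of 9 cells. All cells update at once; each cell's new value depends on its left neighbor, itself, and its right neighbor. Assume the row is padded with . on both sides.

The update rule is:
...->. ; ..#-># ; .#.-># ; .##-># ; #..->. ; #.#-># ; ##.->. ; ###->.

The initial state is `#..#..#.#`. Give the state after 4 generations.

generation 1: #.##.####
generation 2: ###.##...
generation 3: #..##....
generation 4: #.##.....

#.##.....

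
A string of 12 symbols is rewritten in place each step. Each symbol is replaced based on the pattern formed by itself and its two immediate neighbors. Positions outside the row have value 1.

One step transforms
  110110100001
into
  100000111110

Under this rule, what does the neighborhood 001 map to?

1

At position 10 the neighborhood is 001; the next row has 1 there.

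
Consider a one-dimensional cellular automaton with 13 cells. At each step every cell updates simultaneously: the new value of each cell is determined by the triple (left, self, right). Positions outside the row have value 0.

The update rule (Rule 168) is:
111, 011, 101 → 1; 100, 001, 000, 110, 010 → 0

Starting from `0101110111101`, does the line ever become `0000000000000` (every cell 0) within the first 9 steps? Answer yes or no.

step 1: 0011101111010
step 2: 0011011110100
step 3: 0010111101000
step 4: 0001111010000
step 5: 0001110100000
step 6: 0001101000000
step 7: 0001010000000
step 8: 0000100000000
step 9: 0000000000000
all cells are 0 at step 9

yes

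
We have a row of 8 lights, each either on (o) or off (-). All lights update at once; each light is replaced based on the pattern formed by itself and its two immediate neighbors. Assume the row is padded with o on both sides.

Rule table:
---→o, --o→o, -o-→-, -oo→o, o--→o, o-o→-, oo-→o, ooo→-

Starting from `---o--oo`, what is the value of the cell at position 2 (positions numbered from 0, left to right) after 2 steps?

o

ooo-ooo-
--o-o-o-
position 2 holds o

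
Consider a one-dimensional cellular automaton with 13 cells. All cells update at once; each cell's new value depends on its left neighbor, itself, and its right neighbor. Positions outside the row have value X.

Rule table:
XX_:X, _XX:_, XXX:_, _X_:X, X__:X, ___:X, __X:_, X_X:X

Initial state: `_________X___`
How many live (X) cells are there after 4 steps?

XXXXXXXX_XXX_
_______XX__XX
XXXXXX__XX___
_____XX__XXX_
count of X: 5

5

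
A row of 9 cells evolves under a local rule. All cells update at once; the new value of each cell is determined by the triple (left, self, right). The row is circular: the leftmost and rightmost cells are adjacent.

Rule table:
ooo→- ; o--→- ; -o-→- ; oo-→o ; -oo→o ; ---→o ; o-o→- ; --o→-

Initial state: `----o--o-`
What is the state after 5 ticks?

tick 1: ooo------
tick 2: o-o-oooo-
tick 3: ----o--o-  (repeats tick 0; period 3)
tick 5: o-o-oooo-

o-o-oooo-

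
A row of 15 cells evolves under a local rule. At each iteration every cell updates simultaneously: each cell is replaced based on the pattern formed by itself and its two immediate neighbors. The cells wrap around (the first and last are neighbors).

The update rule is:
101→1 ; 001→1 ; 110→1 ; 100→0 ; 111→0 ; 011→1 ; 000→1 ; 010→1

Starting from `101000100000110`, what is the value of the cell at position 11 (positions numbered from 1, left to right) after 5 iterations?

111011101111111
001110111000000
111011101011111
001110111110000
111011100010111
position 11 holds 1

1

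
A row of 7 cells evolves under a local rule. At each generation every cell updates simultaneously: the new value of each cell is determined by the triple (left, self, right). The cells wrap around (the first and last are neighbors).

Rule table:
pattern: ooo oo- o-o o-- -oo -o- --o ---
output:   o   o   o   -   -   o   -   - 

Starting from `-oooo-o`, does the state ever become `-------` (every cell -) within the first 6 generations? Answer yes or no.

o-ooooo
oo-oooo
ooo-ooo
oooo-oo
ooooo-o
oooooo-
generation 6 is oooooo-, still not uniform -

no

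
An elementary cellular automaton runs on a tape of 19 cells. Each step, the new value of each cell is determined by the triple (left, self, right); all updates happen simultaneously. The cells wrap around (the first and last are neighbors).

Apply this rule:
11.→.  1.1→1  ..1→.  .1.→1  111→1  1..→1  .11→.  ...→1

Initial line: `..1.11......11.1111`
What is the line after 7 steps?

.1..1.1.11..1.1..1.

step 1: 1.11..11111...1.11.
step 2: 11..1..111.11.11..1
step 3: 1.1.11..1.1..1..1..
step 4: 1111..1.1111.11.11.
step 5: .11.1.11.11.1..1..1
step 6: 1..111..1..111.11.1
step 7: .1..1.1.11..1.1..1.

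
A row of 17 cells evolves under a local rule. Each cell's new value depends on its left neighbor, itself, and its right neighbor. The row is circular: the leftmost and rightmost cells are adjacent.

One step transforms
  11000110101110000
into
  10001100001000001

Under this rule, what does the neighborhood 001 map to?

1

At position 4 the neighborhood is 001; the next row has 1 there.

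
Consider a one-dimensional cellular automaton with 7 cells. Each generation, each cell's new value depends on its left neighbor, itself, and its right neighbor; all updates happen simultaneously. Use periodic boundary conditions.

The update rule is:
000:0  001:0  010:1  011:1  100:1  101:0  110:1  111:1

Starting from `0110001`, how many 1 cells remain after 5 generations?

generation 1: 0111001
generation 2: 0111101
generation 3: 0111101  (fixed point — unchanged through generation 5)
count of 1: 5

5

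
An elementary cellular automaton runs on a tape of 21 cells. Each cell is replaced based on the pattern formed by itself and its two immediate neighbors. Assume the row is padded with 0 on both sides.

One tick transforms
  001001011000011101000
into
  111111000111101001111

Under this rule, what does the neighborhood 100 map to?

At position 3 the neighborhood is 100; the next row has 1 there.

1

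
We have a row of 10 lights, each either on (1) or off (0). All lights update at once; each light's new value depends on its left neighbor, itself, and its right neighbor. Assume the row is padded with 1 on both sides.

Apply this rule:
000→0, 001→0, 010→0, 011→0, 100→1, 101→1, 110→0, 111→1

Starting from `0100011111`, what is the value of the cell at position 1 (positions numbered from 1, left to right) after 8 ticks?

0

tick 1: 1010001111
tick 2: 0101000111
tick 3: 1010100011
tick 4: 0101010001
tick 5: 1010101000
tick 6: 0101010100
tick 7: 1010101010
tick 8: 0101010101
position 1 holds 0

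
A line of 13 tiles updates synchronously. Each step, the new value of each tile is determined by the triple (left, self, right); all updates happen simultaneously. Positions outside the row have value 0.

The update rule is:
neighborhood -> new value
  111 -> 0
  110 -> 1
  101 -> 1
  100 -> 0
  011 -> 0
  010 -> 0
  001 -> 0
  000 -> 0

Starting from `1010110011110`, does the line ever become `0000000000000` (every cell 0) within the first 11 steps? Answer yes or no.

yes

0101010000010
0010100000000
0001000000000
0000000000000
all cells are 0 at step 4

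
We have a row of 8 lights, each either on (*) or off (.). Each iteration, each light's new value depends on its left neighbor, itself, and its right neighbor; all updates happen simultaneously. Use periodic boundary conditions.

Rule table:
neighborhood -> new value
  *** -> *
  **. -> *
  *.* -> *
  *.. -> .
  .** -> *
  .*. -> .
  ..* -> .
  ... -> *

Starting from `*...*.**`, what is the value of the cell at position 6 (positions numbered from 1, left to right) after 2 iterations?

*.*..***
**...***
position 6 holds *

*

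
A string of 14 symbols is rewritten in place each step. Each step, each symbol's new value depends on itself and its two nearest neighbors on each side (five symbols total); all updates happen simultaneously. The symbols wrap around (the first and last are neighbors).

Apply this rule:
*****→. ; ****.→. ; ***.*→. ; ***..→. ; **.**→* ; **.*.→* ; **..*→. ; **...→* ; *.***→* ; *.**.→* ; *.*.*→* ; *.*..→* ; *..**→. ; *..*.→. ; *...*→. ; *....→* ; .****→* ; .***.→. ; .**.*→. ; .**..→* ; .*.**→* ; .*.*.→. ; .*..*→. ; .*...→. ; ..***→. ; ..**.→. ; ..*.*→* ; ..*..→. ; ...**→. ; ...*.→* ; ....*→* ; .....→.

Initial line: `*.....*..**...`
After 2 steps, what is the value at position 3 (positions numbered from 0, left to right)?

*

..*.**....**.*
..*******...**
position 3 holds *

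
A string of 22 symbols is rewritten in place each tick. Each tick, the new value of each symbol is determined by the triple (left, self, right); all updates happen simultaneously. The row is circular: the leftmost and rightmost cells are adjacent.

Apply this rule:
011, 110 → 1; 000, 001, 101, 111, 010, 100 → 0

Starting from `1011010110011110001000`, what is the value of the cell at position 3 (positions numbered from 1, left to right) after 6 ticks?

1

tick 1: 0011000110010010000000
tick 2: 0011000110000000000000
tick 3: 0011000110000000000000  (fixed point — unchanged through tick 6)
position 3 holds 1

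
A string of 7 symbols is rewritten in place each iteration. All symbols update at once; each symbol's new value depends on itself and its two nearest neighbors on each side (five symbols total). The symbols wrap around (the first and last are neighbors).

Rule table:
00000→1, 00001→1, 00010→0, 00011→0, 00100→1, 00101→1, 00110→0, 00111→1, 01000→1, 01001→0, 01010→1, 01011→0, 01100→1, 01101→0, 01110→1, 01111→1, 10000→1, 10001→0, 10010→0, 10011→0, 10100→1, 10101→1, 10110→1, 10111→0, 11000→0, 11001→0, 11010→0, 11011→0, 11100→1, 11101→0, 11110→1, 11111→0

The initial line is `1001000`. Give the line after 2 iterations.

1000100

1001100
1000100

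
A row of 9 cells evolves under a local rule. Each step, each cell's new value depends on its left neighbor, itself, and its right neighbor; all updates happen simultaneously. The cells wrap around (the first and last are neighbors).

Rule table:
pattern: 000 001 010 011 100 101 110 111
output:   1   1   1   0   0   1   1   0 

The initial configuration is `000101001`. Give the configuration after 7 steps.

step 1: 011111011
step 2: 100001101
step 3: 101110110
step 4: 110011011
step 5: 010101100
step 6: 111110101
step 7: 000011110

000011110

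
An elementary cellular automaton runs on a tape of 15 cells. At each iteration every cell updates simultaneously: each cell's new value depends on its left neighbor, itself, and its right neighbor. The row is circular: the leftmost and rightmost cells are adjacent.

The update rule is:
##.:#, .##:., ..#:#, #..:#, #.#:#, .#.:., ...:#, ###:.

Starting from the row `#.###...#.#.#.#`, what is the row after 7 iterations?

#.###.##.##.##.

##..####.#.#.#.
.###...##.#.#.#
#..####.##.#.#.
.##...##.##.#.#
#.####.##.##.#.
.#...##.##.##.#
#.###.##.##.##.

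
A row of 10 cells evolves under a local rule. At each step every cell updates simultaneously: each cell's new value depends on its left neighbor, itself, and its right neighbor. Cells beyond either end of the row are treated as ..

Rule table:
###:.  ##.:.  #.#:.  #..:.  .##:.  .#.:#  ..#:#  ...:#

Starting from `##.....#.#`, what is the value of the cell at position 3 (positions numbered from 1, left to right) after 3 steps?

.

...#####.#
###......#
....######
position 3 holds .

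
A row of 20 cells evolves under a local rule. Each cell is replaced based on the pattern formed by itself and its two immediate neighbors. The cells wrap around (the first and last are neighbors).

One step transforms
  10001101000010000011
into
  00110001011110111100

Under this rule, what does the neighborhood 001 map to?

1

At position 3 the neighborhood is 001; the next row has 1 there.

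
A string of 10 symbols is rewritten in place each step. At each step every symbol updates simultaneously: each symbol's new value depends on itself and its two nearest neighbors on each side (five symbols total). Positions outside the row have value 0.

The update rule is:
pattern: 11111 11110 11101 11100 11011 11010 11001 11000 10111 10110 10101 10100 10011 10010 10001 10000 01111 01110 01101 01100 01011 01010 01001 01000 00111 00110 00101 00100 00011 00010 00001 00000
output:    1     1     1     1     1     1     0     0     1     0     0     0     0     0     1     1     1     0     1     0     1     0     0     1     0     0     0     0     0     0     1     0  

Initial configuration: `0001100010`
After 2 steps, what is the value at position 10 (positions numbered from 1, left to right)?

0

0100001001
0011100000
position 10 holds 0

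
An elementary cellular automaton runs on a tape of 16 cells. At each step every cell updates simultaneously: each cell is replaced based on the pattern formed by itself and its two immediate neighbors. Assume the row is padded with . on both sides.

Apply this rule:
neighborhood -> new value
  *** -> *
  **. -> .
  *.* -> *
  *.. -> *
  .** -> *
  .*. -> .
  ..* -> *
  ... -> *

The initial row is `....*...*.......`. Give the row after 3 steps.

**.***.*******.*

step 1: ****.***.*******
step 2: ***.***.*******.
step 3: **.***.*******.*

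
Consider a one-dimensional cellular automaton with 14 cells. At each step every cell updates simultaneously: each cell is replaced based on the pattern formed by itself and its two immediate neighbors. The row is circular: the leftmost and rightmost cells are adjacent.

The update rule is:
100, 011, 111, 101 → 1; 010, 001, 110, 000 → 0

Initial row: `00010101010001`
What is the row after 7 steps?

10001010101000
01000101010100
00100010101010
00010001010101
10001000101010
01000100010101
10100010001010

10100010001010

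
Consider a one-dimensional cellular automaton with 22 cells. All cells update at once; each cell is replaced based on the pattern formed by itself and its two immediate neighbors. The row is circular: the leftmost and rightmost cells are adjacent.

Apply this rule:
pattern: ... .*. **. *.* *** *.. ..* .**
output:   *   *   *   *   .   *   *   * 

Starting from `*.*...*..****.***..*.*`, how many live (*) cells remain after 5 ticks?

19

tick 1: **********..***.******
tick 2: .........****.***.....
tick 3: **********..***.******  (repeats tick 1; period 2)
tick 5: **********..***.******
count of *: 19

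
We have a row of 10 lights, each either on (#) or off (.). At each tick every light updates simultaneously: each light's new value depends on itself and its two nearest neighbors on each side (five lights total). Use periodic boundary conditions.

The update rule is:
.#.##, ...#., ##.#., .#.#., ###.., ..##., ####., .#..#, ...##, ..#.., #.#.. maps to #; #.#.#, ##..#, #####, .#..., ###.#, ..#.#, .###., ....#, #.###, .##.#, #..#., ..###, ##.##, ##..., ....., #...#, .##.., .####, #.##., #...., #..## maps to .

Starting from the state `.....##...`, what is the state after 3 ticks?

....##....
...##.....
..##......

..##......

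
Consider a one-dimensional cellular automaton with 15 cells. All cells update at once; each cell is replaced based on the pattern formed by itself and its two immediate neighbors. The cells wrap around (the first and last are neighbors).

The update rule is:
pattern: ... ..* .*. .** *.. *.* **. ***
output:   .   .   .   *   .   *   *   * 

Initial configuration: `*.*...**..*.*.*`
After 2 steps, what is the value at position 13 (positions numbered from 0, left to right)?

*

step 1: **....**...*.**
step 2: **....**....***
position 13 holds *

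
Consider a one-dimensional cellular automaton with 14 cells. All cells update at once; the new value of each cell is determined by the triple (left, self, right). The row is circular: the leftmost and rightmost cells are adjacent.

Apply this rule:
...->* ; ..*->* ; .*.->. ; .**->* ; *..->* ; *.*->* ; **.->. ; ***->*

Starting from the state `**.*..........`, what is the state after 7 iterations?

*********.*.**

*.*.**********
.*.***********
*.***********.
.***********.*
***********.*.
**********.*.*
*********.*.**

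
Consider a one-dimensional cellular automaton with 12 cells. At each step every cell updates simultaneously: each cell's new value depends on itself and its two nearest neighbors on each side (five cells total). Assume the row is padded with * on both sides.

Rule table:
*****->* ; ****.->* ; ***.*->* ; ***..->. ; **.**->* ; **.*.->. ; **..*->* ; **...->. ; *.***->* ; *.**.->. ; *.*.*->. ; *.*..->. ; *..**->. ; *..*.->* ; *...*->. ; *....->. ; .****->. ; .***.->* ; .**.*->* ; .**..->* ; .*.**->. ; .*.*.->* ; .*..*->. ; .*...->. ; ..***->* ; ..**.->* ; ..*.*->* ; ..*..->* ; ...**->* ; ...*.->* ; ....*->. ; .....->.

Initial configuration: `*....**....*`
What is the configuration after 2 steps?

...***...**.

step 1: ....***...**
step 2: ...***...**.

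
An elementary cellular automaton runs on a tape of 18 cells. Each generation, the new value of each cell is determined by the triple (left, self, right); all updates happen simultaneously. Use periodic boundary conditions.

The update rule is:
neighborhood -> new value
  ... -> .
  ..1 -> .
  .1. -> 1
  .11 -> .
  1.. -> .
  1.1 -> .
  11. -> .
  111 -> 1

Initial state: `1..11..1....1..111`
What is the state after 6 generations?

.......1....1.....

generation 1: .......1....1...11
generation 2: .......1....1.....
generation 3: .......1....1.....  (fixed point — unchanged through generation 6)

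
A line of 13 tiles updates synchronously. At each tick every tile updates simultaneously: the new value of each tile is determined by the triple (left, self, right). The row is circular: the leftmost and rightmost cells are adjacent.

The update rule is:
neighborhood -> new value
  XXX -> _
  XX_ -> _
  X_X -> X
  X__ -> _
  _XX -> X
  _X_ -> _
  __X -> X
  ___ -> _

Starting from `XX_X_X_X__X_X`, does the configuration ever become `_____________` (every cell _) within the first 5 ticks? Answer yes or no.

__X_X_X__X_XX
_X_X_X__X_XX_
X_X_X__X_XX__
_X_X__X_XX__X
X_X__X_XX__X_
tick 5 is X_X__X_XX__X_, still not uniform _

no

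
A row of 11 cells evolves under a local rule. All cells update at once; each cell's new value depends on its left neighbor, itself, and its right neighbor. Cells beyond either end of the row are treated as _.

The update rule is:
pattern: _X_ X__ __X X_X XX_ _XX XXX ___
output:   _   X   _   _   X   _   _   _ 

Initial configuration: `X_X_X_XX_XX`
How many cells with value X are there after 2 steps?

_______X__X
________X__
count of X: 1

1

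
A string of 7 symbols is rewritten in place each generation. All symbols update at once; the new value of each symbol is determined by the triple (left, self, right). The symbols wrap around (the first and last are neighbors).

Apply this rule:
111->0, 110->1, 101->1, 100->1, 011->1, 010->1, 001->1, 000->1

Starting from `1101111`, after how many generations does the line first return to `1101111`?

2

0111000
1101111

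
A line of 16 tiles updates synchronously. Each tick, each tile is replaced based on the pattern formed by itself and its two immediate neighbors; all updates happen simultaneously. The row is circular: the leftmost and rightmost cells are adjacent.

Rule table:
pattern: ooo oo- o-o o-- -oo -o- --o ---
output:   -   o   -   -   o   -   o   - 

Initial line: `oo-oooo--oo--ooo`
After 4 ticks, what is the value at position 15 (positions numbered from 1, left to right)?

-

-o-o--o-ooo-oo--
o----o--o-o-oo--
----o--o----oo-o
---o--o----ooo--
position 15 holds -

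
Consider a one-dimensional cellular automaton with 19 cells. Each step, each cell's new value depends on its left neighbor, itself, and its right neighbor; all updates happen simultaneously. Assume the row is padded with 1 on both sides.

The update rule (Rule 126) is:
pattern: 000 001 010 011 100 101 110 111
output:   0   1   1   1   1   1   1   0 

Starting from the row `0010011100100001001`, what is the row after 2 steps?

0000011100011110000

1111110111110011111
0000011100011110000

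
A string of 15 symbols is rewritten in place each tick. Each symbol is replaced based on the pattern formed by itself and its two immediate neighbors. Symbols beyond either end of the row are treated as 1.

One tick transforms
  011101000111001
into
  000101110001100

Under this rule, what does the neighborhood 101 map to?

0

At position 0 the neighborhood is 101; the next row has 0 there.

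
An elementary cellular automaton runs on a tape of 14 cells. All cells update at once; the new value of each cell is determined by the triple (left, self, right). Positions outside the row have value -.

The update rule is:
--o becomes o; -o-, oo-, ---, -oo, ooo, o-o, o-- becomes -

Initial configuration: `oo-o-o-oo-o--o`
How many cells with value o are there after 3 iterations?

------------o-
-----------o--
----------o---
count of o: 1

1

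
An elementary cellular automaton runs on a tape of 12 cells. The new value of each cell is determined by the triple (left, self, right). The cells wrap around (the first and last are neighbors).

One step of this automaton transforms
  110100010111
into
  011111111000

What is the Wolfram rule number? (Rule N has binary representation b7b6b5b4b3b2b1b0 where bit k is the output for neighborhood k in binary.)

119

position 0: 111 → 0  (bit 7 = 0)
position 1: 110 → 1  (bit 6 = 1)
position 2: 101 → 1  (bit 5 = 1)
position 4: 100 → 1  (bit 4 = 1)
position 9: 011 → 0  (bit 3 = 0)
position 3: 010 → 1  (bit 2 = 1)
position 6: 001 → 1  (bit 1 = 1)
position 5: 000 → 1  (bit 0 = 1)
bits b7..b0 = 01110111 = 119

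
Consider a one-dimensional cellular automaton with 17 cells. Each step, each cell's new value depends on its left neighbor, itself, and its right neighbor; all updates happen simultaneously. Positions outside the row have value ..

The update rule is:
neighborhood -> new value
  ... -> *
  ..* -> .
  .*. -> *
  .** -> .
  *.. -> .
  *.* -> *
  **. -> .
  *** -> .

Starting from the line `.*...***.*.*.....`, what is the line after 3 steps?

....*...***.*.***

.*.*....****.****
.***.**.....*....
....*...***.*.***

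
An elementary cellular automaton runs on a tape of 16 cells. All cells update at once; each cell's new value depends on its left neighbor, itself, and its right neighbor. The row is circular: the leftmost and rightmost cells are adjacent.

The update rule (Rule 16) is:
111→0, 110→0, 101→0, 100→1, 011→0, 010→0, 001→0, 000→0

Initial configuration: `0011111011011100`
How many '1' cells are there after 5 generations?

1

0000000000000010
0000000000000001
1000000000000000
0100000000000000
0010000000000000
count of 1: 1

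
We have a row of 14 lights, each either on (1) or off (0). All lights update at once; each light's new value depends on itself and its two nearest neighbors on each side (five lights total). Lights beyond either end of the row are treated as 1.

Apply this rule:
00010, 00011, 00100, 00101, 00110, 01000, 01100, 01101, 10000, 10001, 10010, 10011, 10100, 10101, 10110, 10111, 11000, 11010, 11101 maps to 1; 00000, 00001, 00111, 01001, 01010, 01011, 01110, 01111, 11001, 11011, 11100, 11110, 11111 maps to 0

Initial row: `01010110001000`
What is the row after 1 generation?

11010111111111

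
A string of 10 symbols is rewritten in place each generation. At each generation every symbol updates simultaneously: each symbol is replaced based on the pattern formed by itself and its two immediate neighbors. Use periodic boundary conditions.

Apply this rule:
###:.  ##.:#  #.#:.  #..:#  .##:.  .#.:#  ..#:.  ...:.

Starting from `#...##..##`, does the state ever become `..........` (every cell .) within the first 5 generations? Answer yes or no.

generation 1: ##...##...
generation 2: .##...##..
generation 3: ..##...##.
generation 4: ...##...##
generation 5: #...##...#
generation 5 is #...##...#, still not uniform .

no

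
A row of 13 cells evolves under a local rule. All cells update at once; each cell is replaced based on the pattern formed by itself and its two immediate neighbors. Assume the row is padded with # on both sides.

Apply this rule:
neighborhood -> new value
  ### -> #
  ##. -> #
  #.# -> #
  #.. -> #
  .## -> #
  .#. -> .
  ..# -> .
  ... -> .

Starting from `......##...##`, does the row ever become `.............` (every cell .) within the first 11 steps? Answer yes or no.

step 1: #.....###..##
step 2: ##....####.##
step 3: ###...#######
step 4: ####..#######
step 5: #####.#######
step 6: #############
step 7: #############  (fixed point — unchanged through step 11)
step 11 is #############, still not uniform .

no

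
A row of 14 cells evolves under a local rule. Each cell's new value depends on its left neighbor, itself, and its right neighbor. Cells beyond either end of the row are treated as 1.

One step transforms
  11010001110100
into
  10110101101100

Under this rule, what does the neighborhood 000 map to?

At position 5 the neighborhood is 000; the next row has 1 there.

1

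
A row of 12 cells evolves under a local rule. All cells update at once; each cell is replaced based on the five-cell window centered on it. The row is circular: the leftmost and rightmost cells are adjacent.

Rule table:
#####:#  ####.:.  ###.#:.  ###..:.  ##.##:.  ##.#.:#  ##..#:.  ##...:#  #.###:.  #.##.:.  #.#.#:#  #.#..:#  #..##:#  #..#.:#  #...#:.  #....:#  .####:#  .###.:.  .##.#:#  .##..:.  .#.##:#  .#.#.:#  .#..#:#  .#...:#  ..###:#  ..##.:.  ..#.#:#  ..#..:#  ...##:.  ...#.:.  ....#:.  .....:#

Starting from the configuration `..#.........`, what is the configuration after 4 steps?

######...###

..##########
.#########..
.#######..#.
######...###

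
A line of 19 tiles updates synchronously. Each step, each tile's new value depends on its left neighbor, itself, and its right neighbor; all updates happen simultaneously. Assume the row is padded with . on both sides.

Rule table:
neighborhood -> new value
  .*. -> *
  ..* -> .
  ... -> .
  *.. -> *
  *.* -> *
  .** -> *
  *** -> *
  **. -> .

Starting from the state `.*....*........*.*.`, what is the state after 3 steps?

.****.****.....**.*

step 1: .**...**.......****
step 2: .*.*..*.*......***.
step 3: .****.****.....**.*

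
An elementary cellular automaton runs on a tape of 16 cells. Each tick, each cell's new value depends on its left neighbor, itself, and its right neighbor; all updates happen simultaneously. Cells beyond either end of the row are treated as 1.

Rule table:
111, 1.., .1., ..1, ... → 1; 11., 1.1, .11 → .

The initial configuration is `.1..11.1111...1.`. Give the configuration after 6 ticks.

tick 1: .111....11.1111.
tick 2: ..1.1111....11..
tick 3: 111..11.1111..11
tick 4: 11.11....11.11.1
tick 5: 1....1111.......
tick 6: .1111.11.1111111

.1111.11.1111111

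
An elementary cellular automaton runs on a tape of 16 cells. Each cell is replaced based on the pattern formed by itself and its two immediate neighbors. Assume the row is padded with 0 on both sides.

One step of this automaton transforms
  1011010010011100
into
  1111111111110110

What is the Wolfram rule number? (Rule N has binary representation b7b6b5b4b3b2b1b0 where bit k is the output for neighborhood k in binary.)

126

position 12: 111 → 0  (bit 7 = 0)
position 3: 110 → 1  (bit 6 = 1)
position 1: 101 → 1  (bit 5 = 1)
position 6: 100 → 1  (bit 4 = 1)
position 2: 011 → 1  (bit 3 = 1)
position 0: 010 → 1  (bit 2 = 1)
position 7: 001 → 1  (bit 1 = 1)
position 15: 000 → 0  (bit 0 = 0)
bits b7..b0 = 01111110 = 126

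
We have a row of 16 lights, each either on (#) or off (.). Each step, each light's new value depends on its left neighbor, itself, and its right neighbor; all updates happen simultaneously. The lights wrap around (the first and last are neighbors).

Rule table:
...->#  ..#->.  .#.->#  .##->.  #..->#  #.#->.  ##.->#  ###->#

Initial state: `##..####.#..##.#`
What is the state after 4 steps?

#..###..##.##..#

###..###.##..#..
.###..##..##.##.
..###..##..#..##
#..###..##.##..#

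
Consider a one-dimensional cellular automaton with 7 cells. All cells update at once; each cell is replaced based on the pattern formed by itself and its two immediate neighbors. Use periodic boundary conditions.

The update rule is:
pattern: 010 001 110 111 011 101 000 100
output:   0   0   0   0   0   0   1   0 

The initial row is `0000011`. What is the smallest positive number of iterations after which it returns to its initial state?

2

0111000
0000011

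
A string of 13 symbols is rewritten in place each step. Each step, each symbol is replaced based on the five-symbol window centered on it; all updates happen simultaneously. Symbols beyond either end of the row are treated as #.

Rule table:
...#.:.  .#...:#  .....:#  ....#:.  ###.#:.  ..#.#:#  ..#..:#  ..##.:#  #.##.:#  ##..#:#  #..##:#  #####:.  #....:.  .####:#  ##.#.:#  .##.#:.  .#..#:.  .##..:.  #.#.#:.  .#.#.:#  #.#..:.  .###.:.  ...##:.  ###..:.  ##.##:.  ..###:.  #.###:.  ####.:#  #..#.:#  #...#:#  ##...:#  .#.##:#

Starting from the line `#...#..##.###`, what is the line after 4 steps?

.#.##.#####..

.##.#.##...#.
.#.#.##.##.##
#.#.##..#...#
.#.##.#####..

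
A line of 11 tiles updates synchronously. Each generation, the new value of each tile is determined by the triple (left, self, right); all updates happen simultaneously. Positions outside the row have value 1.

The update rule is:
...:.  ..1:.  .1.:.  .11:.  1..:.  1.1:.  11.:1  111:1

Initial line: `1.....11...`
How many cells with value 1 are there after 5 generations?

1

1......1...
1..........
1..........  (fixed point — unchanged through generation 5)
count of 1: 1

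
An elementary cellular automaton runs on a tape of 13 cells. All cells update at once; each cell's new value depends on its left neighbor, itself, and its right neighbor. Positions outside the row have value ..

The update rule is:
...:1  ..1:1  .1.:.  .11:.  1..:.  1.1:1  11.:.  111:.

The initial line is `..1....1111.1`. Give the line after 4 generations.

....1....111.

generation 1: 11..111....1.
generation 2: ...1....111..
generation 3: 111..111....1
generation 4: ....1....111.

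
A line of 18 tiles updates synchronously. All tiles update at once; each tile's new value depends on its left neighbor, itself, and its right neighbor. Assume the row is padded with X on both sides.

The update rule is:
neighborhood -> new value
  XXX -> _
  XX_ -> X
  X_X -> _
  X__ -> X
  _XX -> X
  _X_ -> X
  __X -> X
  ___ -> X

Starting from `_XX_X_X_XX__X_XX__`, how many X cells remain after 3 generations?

13

generation 1: _XX_X_X_XXXXX_XXXX
generation 2: _XX_X_X_X___X_X___
generation 3: _XX_X_X_XXXXX_XXXX
count of X: 13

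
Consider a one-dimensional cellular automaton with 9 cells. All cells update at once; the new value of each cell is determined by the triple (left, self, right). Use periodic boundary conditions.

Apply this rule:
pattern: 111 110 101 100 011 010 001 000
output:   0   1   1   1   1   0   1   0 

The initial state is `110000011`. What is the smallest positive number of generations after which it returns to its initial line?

generation 1: 011000110
generation 2: 111101111
generation 3: 000111000
generation 4: 001101100
generation 5: 011111110
generation 6: 110000011

6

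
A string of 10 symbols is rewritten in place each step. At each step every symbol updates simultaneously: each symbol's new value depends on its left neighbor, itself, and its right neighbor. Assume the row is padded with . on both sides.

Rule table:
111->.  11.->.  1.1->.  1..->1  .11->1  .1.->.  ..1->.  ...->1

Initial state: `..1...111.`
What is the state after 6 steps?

step 1: 1..11.1..1
step 2: .1.1...1..
step 3: ....11..11
step 4: 111.1.1.1.
step 5: 1........1
step 6: .1111111..

.1111111..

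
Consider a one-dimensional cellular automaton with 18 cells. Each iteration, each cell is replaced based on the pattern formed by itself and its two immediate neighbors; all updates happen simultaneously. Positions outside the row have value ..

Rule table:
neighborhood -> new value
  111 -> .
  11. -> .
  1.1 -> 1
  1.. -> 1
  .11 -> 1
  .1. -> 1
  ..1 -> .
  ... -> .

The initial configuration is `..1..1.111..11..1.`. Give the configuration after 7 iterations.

..11.111..1.1.1.11
..1.11..1.1111111.
..111.1.111......1
..1..1111..1.....1
..11.1...1.11....1
..1.111..111.1...1
..111..1.1..111..1

..111..1.1..111..1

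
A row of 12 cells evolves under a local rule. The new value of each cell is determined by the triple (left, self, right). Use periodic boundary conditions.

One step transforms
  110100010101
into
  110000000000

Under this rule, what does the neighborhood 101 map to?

At position 2 the neighborhood is 101; the next row has 0 there.

0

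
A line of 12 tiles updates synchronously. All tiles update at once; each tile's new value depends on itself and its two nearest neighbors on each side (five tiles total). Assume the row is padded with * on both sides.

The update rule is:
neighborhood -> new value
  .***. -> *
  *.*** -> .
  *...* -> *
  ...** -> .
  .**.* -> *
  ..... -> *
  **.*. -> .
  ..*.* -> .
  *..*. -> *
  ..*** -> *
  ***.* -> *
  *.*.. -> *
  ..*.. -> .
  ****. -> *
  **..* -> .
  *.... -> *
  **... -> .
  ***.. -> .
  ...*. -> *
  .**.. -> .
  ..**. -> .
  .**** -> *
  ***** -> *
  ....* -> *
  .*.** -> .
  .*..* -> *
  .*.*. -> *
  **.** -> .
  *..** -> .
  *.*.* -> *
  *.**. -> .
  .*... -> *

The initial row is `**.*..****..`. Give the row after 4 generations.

..*...*.....

**.**.***...
**..*..*..*.
*..*.**.**..
..*...*.....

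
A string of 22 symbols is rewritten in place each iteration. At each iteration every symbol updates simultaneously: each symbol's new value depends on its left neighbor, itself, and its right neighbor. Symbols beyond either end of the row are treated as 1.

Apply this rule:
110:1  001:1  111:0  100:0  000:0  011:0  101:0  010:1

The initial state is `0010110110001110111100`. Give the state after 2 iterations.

0010110110110110001100

0110010010010010000101
0010110110110110001100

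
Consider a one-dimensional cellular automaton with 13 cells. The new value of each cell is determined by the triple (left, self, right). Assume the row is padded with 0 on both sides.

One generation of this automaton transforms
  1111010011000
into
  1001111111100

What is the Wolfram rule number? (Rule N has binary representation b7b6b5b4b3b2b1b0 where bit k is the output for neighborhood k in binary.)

126

position 1: 111 → 0  (bit 7 = 0)
position 3: 110 → 1  (bit 6 = 1)
position 4: 101 → 1  (bit 5 = 1)
position 6: 100 → 1  (bit 4 = 1)
position 0: 011 → 1  (bit 3 = 1)
position 5: 010 → 1  (bit 2 = 1)
position 7: 001 → 1  (bit 1 = 1)
position 11: 000 → 0  (bit 0 = 0)
bits b7..b0 = 01111110 = 126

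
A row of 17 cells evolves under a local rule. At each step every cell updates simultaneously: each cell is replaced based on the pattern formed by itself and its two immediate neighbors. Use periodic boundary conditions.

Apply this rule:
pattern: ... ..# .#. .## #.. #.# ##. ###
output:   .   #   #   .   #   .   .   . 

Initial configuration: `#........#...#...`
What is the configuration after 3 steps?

.###..###........

##......###.###.#
..#....#.........
.###..###........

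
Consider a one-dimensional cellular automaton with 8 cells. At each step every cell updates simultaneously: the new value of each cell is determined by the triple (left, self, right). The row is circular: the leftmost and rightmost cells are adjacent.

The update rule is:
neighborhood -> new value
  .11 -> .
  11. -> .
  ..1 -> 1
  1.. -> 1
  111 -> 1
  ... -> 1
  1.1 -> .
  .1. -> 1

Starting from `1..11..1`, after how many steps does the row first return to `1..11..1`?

2

.11..11.
1..11..1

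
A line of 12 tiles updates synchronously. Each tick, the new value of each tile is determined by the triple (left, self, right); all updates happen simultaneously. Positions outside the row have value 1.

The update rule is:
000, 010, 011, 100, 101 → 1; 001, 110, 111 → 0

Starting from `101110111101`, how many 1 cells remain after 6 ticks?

011001100011
110101011010
001111110111
101000001100
011111101010
110000011111
count of 1: 7

7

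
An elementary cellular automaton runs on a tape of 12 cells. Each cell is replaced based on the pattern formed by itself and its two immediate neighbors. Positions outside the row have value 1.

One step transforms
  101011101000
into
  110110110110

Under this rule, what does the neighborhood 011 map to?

At position 4 the neighborhood is 011; the next row has 1 there.

1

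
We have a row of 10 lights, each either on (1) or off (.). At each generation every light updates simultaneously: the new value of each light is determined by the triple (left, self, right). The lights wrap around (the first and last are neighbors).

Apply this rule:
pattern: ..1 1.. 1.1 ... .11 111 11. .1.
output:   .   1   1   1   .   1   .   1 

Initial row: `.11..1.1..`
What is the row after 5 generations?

...1.11111
11.11.111.
..1..1.1.1
1.11.11111
.1..1.1111

.1..1.1111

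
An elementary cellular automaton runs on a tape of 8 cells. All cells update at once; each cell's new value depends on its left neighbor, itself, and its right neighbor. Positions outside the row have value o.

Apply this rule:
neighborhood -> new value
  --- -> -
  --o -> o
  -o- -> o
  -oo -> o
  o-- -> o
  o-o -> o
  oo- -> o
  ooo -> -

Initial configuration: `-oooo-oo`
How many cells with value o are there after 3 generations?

5

oo--ooo-
-oooo-oo  (repeats generation 0; period 2)
generation 3: oo--ooo-
count of o: 5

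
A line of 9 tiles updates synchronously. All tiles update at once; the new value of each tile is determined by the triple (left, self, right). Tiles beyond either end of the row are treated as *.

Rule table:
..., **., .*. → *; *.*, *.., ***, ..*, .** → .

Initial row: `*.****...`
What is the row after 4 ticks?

*..*.*.*.

tick 1: *....*.*.
tick 2: *.**.*.*.
tick 3: *..*.*.*.
tick 4: *..*.*.*.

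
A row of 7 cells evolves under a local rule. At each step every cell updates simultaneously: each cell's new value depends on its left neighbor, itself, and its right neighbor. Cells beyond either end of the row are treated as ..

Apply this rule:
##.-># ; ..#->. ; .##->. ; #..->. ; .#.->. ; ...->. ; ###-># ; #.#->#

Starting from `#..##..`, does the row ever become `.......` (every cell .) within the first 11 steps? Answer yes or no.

yes

....#..
.......
all cells are . at step 2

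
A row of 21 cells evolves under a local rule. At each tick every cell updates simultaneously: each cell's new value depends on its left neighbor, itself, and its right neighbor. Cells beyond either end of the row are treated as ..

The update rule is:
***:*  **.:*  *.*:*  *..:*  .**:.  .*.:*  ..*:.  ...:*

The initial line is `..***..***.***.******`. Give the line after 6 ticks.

**..**..***..***.****

*..***..***.***.*****
**..***..***.***.****
.**..***..***.***.***
..**..***..***.***.**
*..**..***..***.***.*
**..**..***..***.****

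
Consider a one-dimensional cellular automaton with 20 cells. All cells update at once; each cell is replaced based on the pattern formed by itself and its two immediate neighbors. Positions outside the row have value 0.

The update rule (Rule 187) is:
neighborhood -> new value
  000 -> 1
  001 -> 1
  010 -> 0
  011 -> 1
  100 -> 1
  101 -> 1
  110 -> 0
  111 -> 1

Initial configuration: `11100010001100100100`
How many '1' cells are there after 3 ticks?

11011101111011011011
10111011110110110110
01110111101101101101
count of 1: 14

14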